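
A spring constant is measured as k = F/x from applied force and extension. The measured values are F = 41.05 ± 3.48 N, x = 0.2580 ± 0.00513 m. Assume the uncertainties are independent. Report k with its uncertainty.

159.1 ± 13.9 N/m

Since k is a product/quotient, work with relative uncertainties:
  (1·δF/F)² = (1×0.0848)² = 0.00719;  (-1·δx/x)² = (-1×0.0199)² = 0.000395
δk/k = √(0.00758) = 0.0871
k = 159.1 N/m, so δk = 0.0871 × 159.1 = 13.9 N/m.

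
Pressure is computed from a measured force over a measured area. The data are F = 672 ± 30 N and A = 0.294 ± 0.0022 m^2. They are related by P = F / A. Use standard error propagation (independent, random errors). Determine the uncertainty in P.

103 Pa

For a monomial P ∝ F, A^-1, fractional errors add in quadrature:
  (1·δF/F)² = (1×0.0446)² = 0.00199;  (-1·δA/A)² = (-1×0.00748)² = 5.6e-05
δP/P = √(0.00205) = 0.0453
P = 2290 Pa, so δP = 0.0453 × 2290 = 103 Pa.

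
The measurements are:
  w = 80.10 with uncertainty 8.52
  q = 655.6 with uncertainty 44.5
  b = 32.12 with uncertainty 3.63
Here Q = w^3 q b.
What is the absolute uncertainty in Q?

Since Q is a product/quotient, work with relative uncertainties:
  (3·δw/w)² = (3×0.106)² = 0.102;  (1·δq/q)² = (1×0.0679)² = 0.00461;  (1·δb/b)² = (1×0.113)² = 0.0128
δQ/Q = √(0.119) = 0.345
Q = 1.082e+10, so δQ = 0.345 × 1.082e+10 = 3.74e+09.

3.74e+09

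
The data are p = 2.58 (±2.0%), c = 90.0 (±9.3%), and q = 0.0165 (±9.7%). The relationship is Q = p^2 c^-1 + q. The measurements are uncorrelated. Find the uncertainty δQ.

Let w = p^2·c^-1 = 0.0740. δw/w = √((2·δp/p)² + (-1·δc/c)²) = √(0.00160 + 0.00865) = 0.101, so δw = 0.00749.
Q = w + q: δQ = √(δw² + δq²) = √(5.61e-05 + 2.56e-06) = 0.00766

0.00766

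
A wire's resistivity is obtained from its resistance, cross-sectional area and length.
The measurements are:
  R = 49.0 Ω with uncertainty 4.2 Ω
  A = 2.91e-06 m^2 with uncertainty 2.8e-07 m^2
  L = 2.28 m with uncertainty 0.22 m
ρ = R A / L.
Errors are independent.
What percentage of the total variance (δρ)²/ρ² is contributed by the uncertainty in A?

35.7%

(δρ/ρ)² = (1·δR/R)² + (1·δA/A)² + (-1·δL/L)²
  R term: (1×0.0857)² = 0.00735
  A term: (1×0.0962)² = 0.00926
  L term: (-1×0.0965)² = 0.00931
Total = 0.0259. Share from A = 0.00926/0.0259 = 0.357.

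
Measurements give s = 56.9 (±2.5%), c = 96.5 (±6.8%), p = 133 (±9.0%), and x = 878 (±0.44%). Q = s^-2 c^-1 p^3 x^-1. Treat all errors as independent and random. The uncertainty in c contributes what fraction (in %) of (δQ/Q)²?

(δQ/Q)² = (-2·δs/s)² + (-1·δc/c)² + (3·δp/p)² + (-1·δx/x)²
  s term: (-2×0.0250)² = 0.00250
  c term: (-1×0.0680)² = 0.00462
  p term: (3×0.0900)² = 0.0729
  x term: (-1×0.00440)² = 1.94e-05
Total = 0.0800. Share from c = 0.00462/0.0800 = 0.0578.

5.78%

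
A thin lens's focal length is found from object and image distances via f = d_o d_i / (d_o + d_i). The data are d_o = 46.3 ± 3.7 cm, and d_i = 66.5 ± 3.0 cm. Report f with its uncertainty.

27.3 ± 1.38 cm

∂f/∂d_o = (d_i/(d_o+d_i))² = 0.348;  ∂f/∂d_i = (d_o/(d_o+d_i))² = 0.168
δf = √((∂f/∂d_o · δd_o)² + (∂f/∂d_i · δd_i)²) = √(1.65 + 0.255) = 1.38 cm
f = 27.3 cm.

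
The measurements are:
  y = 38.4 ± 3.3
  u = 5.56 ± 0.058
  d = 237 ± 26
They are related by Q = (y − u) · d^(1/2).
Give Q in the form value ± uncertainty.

Let w = y − u = 32.8. δw = √(δy² + δu²) = √(10.9 + 0.00336) = 3.30, so δw/w = 0.101.
Q is then a monomial in w, d:
δQ/Q = √((δw/w)² + (½·δd/d)²) = √(0.0101 + 0.00301) = 0.114
Q = 506, so δQ = 0.114 × 506 = 57.9.

506 ± 57.9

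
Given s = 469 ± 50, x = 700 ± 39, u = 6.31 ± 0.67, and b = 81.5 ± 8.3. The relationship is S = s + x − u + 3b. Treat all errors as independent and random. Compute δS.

68.1

Sums and differences: (δS)² = Σ (cᵢ δxᵢ)².
  (δs)² = 2500;  (δx)² = 1520;  (δu)² = 0.449;  (3·δb)² = 620
δS = √(4640) = 68.1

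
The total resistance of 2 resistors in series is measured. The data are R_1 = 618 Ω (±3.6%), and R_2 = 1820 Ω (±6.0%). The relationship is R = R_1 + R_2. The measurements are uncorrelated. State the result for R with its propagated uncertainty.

R is a linear combination, so absolute uncertainties add in quadrature:
  (δR_1)² = 495;  (δR_2)² = 11900
δR = √(12400) = 111 Ω
R = 2440 Ω.

2440 ± 111 Ω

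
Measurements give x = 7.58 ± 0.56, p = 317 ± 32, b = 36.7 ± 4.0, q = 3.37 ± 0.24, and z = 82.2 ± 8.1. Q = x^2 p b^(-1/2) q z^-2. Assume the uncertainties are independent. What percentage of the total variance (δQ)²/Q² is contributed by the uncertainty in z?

49.2%

(δQ/Q)² = (2·δx/x)² + (1·δp/p)² + (−½·δb/b)² + (1·δq/q)² + (-2·δz/z)²
  x term: (2×0.0739)² = 0.0218
  p term: (1×0.101)² = 0.0102
  b term: (-0.5×0.109)² = 0.00297
  q term: (1×0.0712)² = 0.00507
  z term: (-2×0.0985)² = 0.0388
Total = 0.0789. Share from z = 0.0388/0.0789 = 0.492.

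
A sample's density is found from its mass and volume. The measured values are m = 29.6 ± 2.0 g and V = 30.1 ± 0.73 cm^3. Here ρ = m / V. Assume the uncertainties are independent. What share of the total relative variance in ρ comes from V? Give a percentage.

(δρ/ρ)² = (1·δm/m)² + (-1·δV/V)²
  m term: (1×0.0676)² = 0.00457
  V term: (-1×0.0243)² = 0.000588
Total = 0.00515. Share from V = 0.000588/0.00515 = 0.114.

11.4%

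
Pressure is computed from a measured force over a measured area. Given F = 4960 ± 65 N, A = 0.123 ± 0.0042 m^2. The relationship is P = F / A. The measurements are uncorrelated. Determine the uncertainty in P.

For a monomial P ∝ F, A^-1, fractional errors add in quadrature:
  (1·δF/F)² = (1×0.0131)² = 0.000172;  (-1·δA/A)² = (-1×0.0341)² = 0.00117
δP/P = √(0.00134) = 0.0366
P = 40300 Pa, so δP = 0.0366 × 40300 = 1470 Pa.

1470 Pa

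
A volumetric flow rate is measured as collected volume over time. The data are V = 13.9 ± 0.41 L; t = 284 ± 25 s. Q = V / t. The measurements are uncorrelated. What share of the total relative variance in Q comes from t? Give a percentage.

(δQ/Q)² = (1·δV/V)² + (-1·δt/t)²
  V term: (1×0.0295)² = 0.000870
  t term: (-1×0.0880)² = 0.00775
Total = 0.00862. Share from t = 0.00775/0.00862 = 0.899.

89.9%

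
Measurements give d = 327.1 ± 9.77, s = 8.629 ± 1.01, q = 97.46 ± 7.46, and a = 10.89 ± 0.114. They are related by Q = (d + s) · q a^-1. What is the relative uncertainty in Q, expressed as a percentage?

8.26%

Let u = d + s = 335.7. δu = √(δd² + δs²) = √(95.5 + 1.02) = 9.82, so δu/u = 0.0293.
Q is then a monomial in u, q, a:
δQ/Q = √((δu/u)² + (1·δq/q)² + (-1·δa/a)²) = √(0.000856 + 0.00586 + 0.000110) = 0.0826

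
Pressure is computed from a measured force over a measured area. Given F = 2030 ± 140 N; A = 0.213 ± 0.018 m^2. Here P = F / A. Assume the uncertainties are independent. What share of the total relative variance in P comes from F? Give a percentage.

(δP/P)² = (1·δF/F)² + (-1·δA/A)²
  F term: (1×0.0690)² = 0.00476
  A term: (-1×0.0845)² = 0.00714
Total = 0.0119. Share from F = 0.00476/0.0119 = 0.400.

40.0%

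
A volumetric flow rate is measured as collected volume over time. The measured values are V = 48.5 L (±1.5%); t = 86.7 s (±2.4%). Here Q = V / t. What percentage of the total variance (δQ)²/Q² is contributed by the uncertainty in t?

71.9%

(δQ/Q)² = (1·δV/V)² + (-1·δt/t)²
  V term: (1×0.0150)² = 0.000225
  t term: (-1×0.0240)² = 0.000576
Total = 0.000801. Share from t = 0.000576/0.000801 = 0.719.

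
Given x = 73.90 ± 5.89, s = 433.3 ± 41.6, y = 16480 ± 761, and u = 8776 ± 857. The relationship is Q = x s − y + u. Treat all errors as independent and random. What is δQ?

Let p = x·s = 32020. δp/p = √((1·δx/x)² + (1·δs/s)²) = √(0.00635 + 0.00922) = 0.125, so δp = 4000.
Q = p − y + u: δQ = √(δp² + δy² + δu²) = √(1.6e+07 + 5.79e+05 + 7.34e+05) = 4160

4160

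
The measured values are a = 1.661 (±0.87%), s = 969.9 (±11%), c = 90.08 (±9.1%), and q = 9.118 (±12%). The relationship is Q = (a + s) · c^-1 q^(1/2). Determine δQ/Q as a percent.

15.5%

Let u = a + s = 971.6. δu = √(δa² + δs²) = √(0.000209 + 11400) = 107, so δu/u = 0.110.
Q is then a monomial in u, c, q:
δQ/Q = √((δu/u)² + (-1·δc/c)² + (½·δq/q)²) = √(0.0121 + 0.00828 + 0.00360) = 0.155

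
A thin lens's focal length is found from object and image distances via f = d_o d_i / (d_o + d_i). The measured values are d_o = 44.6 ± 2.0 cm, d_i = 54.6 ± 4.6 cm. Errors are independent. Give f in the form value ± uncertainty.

∂f/∂d_o = (d_i/(d_o+d_i))² = 0.303;  ∂f/∂d_i = (d_o/(d_o+d_i))² = 0.202
δf = √((∂f/∂d_o · δd_o)² + (∂f/∂d_i · δd_i)²) = √(0.367 + 0.865) = 1.11 cm
f = 24.5 cm.

24.5 ± 1.11 cm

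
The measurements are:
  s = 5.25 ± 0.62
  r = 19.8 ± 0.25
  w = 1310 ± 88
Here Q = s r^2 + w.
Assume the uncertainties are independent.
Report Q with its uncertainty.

3370 ± 264

Let p = s·r^2 = 2060. δp/p = √((1·δs/s)² + (2·δr/r)²) = √(0.0139 + 0.000638) = 0.121, so δp = 249.
Q = p + w: δQ = √(δp² + δw²) = √(61800 + 7740) = 264
Q = 3370.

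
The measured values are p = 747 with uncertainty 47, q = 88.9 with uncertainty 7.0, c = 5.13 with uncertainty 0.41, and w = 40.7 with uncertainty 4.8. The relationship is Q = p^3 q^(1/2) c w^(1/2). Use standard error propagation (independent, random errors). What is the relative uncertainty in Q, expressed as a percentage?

21.7%

Since Q is a product/quotient, work with relative uncertainties:
  (3·δp/p)² = (3×0.0629)² = 0.0356;  (½·δq/q)² = (0.5×0.0787)² = 0.00155;  (1·δc/c)² = (1×0.0799)² = 0.00639;  (½·δw/w)² = (0.5×0.118)² = 0.00348
δQ/Q = √(0.0470) = 0.217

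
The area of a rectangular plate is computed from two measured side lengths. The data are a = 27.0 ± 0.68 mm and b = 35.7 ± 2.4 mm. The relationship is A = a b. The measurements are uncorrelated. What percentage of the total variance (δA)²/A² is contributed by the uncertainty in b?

(δA/A)² = (1·δa/a)² + (1·δb/b)²
  a term: (1×0.0252)² = 0.000634
  b term: (1×0.0672)² = 0.00452
Total = 0.00515. Share from b = 0.00452/0.00515 = 0.877.

87.7%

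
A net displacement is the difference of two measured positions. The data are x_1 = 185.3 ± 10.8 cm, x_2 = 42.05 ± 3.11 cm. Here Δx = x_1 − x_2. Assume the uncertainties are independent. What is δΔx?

11.2 cm

Sums and differences: (δΔx)² = Σ (cᵢ δxᵢ)².
  (δx_1)² = 117;  (δx_2)² = 9.67
δΔx = √(126) = 11.2 cm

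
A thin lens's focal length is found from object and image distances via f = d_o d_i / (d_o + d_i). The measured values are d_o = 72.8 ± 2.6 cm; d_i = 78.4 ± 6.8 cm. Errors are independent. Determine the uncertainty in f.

∂f/∂d_o = (d_i/(d_o+d_i))² = 0.269;  ∂f/∂d_i = (d_o/(d_o+d_i))² = 0.232
δf = √((∂f/∂d_o · δd_o)² + (∂f/∂d_i · δd_i)²) = √(0.489 + 2.49) = 1.72 cm

1.72 cm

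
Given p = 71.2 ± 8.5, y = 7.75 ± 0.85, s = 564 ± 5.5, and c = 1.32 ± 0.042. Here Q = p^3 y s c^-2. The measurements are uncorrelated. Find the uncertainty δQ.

Products/powers → add relative errors in quadrature, weighted by exponent:
  (3·δp/p)² = (3×0.119)² = 0.128;  (1·δy/y)² = (1×0.110)² = 0.0120;  (1·δs/s)² = (1×0.00975)² = 9.51e-05;  (-2·δc/c)² = (-2×0.0318)² = 0.00405
δQ/Q = √(0.144) = 0.380
Q = 9.05e+08, so δQ = 0.380 × 9.05e+08 = 3.44e+08.

3.44e+08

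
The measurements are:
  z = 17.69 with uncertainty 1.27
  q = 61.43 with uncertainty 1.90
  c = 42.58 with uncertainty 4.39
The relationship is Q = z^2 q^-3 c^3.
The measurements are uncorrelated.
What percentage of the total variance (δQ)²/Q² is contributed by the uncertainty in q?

6.89%

(δQ/Q)² = (2·δz/z)² + (-3·δq/q)² + (3·δc/c)²
  z term: (2×0.0718)² = 0.0206
  q term: (-3×0.0309)² = 0.00861
  c term: (3×0.103)² = 0.0957
Total = 0.125. Share from q = 0.00861/0.125 = 0.0689.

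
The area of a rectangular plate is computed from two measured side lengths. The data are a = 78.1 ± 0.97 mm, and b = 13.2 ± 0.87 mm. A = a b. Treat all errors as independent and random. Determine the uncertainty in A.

69.1 mm^2

Since A is a product/quotient, work with relative uncertainties:
  (1·δa/a)² = (1×0.0124)² = 0.000154;  (1·δb/b)² = (1×0.0659)² = 0.00434
δA/A = √(0.00450) = 0.0671
A = 1030 mm^2, so δA = 0.0671 × 1030 = 69.1 mm^2.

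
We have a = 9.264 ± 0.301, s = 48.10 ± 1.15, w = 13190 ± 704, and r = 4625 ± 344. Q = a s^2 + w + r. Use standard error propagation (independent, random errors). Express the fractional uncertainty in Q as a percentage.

3.74%

Let p = a·s^2 = 21430. δp/p = √((1·δa/a)² + (2·δs/s)²) = √(0.00106 + 0.00229) = 0.0578, so δp = 1240.
Q = p + w + r: δQ = √(δp² + δw² + δr²) = √(1.54e+06 + 4.96e+05 + 1.18e+05) = 1470
Q = 39250, so δQ/Q = 1470/39250 = 0.0374.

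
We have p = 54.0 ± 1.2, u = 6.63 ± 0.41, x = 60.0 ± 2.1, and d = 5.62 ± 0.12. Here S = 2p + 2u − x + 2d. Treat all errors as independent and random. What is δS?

3.30

Sums and differences: (δS)² = Σ (cᵢ δxᵢ)².
  (2·δp)² = 5.76;  (2·δu)² = 0.672;  (δx)² = 4.41;  (2·δd)² = 0.0576
δS = √(10.9) = 3.30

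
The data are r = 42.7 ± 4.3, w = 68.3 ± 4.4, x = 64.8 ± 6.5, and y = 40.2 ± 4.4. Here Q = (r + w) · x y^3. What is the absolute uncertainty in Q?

1.63e+08

Let u = r + w = 111. δu = √(δr² + δw²) = √(18.5 + 19.4) = 6.15, so δu/u = 0.0554.
Q is then a monomial in u, x, y:
δQ/Q = √((δu/u)² + (1·δx/x)² + (3·δy/y)²) = √(0.00307 + 0.0101 + 0.108) = 0.348
Q = 4.67e+08, so δQ = 0.348 × 4.67e+08 = 1.63e+08.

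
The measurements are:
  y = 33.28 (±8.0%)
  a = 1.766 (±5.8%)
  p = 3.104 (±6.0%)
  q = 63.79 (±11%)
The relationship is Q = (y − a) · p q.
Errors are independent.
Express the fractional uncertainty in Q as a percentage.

Let u = y − a = 31.51. δu = √(δy² + δa²) = √(7.09 + 0.0105) = 2.66, so δu/u = 0.0845.
Q is then a monomial in u, p, q:
δQ/Q = √((δu/u)² + (1·δp/p)² + (1·δq/q)²) = √(0.00715 + 0.00360 + 0.0121) = 0.151

15.1%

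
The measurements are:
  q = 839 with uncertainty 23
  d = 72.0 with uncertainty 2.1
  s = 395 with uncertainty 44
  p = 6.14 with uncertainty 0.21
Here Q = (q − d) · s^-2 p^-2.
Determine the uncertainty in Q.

Let u = q − d = 767. δu = √(δq² + δd²) = √(529 + 4.41) = 23.1, so δu/u = 0.0301.
Q is then a monomial in u, s, p:
δQ/Q = √((δu/u)² + (-2·δs/s)² + (-2·δp/p)²) = √(0.000907 + 0.0496 + 0.00468) = 0.235
Q = 0.000130, so δQ = 0.235 × 0.000130 = 3.06e-05.

3.06e-05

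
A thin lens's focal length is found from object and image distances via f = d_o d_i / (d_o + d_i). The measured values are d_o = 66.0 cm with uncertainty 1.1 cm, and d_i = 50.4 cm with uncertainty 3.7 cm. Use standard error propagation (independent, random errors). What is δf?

1.21 cm

∂f/∂d_o = (d_i/(d_o+d_i))² = 0.187;  ∂f/∂d_i = (d_o/(d_o+d_i))² = 0.322
δf = √((∂f/∂d_o · δd_o)² + (∂f/∂d_i · δd_i)²) = √(0.0425 + 1.42) = 1.21 cm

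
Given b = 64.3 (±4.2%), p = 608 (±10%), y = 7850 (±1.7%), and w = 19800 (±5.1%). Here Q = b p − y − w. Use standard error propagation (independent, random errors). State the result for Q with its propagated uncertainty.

Let h = b·p = 39100. δh/h = √((1·δb/b)² + (1·δp/p)²) = √(0.00176 + 0.0100) = 0.108, so δh = 4240.
Q = h − y − w: δQ = √(δh² + δy² + δw²) = √(1.8e+07 + 17800 + 1.02e+06) = 4360
Q = 11400.

11400 ± 4360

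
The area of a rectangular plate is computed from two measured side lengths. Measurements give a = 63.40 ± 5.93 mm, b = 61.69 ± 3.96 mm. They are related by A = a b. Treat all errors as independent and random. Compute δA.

444 mm^2

A is a product of powers, so relative uncertainties combine in quadrature:
  (1·δa/a)² = (1×0.0935)² = 0.00875;  (1·δb/b)² = (1×0.0642)² = 0.00412
δA/A = √(0.0129) = 0.113
A = 3911 mm^2, so δA = 0.113 × 3911 = 444 mm^2.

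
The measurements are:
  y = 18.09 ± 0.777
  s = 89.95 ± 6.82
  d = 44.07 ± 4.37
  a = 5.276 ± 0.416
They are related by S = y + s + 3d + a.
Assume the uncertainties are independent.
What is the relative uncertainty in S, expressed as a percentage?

Absolute uncertainties add in quadrature for a linear combination:
  (δy)² = 0.604;  (δs)² = 46.5;  (3·δd)² = 172;  (δa)² = 0.173
δS = √(219) = 14.8
S = 245.5, so δS/S = 14.8/245.5 = 0.0603.

6.03%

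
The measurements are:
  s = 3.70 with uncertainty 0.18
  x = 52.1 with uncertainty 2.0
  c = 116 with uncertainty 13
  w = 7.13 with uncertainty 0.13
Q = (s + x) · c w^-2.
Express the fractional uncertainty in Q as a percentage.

Let u = s + x = 55.8. δu = √(δs² + δx²) = √(0.0324 + 4.00) = 2.01, so δu/u = 0.0360.
Q is then a monomial in u, c, w:
δQ/Q = √((δu/u)² + (1·δc/c)² + (-2·δw/w)²) = √(0.00130 + 0.0126 + 0.00133) = 0.123

12.3%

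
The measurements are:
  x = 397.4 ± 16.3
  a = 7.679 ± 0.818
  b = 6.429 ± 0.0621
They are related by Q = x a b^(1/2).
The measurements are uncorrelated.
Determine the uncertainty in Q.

884

Each factor contributes (exponent × relative error)² to (δQ/Q)²:
  (1·δx/x)² = (1×0.0410)² = 0.00168;  (1·δa/a)² = (1×0.107)² = 0.0113;  (½·δb/b)² = (0.5×0.00966)² = 2.33e-05
δQ/Q = √(0.0131) = 0.114
Q = 7738, so δQ = 0.114 × 7738 = 884.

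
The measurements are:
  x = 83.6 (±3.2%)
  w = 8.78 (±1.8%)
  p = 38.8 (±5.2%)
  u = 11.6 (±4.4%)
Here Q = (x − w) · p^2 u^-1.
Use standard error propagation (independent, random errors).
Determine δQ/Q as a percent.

Let h = x − w = 74.8. δh = √(δx² + δw²) = √(7.16 + 0.0250) = 2.68, so δh/h = 0.0358.
Q is then a monomial in h, p, u:
δQ/Q = √((δh/h)² + (2·δp/p)² + (-1·δu/u)²) = √(0.00128 + 0.0108 + 0.00194) = 0.118

11.8%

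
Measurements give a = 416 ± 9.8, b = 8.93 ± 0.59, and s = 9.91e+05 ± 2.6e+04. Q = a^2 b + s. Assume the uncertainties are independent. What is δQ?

1.28e+05

Let p = a^2·b = 1.55e+06. δp/p = √((2·δa/a)² + (1·δb/b)²) = √(0.00222 + 0.00437) = 0.0811, so δp = 1.25e+05.
Q = p + s: δQ = √(δp² + δs²) = √(1.57e+10 + 6.76e+08) = 1.28e+05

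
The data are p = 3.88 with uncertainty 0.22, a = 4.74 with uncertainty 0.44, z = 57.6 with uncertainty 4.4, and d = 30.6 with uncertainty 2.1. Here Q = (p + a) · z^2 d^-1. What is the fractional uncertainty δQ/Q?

0.177

Let u = p + a = 8.62. δu = √(δp² + δa²) = √(0.0484 + 0.194) = 0.492, so δu/u = 0.0571.
Q is then a monomial in u, z, d:
δQ/Q = √((δu/u)² + (2·δz/z)² + (-1·δd/d)²) = √(0.00326 + 0.0233 + 0.00471) = 0.177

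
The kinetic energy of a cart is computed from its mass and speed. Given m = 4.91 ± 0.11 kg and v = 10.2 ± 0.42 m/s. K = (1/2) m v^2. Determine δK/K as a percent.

Products/powers → add relative errors in quadrature, weighted by exponent:
  (1·δm/m)² = (1×0.0224)² = 0.000502;  (2·δv/v)² = (2×0.0412)² = 0.00678
δK/K = √(0.00728) = 0.0853

8.53%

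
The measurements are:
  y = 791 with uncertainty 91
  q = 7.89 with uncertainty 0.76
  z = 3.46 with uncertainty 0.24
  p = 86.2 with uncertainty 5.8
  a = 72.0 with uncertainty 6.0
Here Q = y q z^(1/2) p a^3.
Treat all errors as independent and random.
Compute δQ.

For a monomial Q ∝ y, q, z^(1/2), p, a^3, fractional errors add in quadrature:
  (1·δy/y)² = (1×0.115)² = 0.0132;  (1·δq/q)² = (1×0.0963)² = 0.00928;  (½·δz/z)² = (0.5×0.0694)² = 0.00120;  (1·δp/p)² = (1×0.0673)² = 0.00453;  (3·δa/a)² = (3×0.0833)² = 0.0625
δQ/Q = √(0.0907) = 0.301
Q = 3.74e+11, so δQ = 0.301 × 3.74e+11 = 1.13e+11.

1.13e+11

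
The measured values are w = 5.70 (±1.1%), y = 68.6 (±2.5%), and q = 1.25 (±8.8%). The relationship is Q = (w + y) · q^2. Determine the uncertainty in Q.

20.6

Let u = w + y = 74.3. δu = √(δw² + δy²) = √(0.00393 + 2.94) = 1.72, so δu/u = 0.0231.
Q is then a monomial in u, q:
δQ/Q = √((δu/u)² + (2·δq/q)²) = √(0.000533 + 0.0310) = 0.178
Q = 116, so δQ = 0.178 × 116 = 20.6.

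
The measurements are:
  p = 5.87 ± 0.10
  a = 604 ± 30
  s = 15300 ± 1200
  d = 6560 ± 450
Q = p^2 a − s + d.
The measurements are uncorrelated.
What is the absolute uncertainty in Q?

1790

Let w = p^2·a = 20800. δw/w = √((2·δp/p)² + (1·δa/a)²) = √(0.00116 + 0.00247) = 0.0602, so δw = 1250.
Q = w − s + d: δQ = √(δw² + δs² + δd²) = √(1.57e+06 + 1.44e+06 + 2.02e+05) = 1790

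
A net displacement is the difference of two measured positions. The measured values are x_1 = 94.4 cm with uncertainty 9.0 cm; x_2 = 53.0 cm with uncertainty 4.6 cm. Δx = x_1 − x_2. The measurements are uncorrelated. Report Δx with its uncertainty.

41.4 ± 10.1 cm

Sums and differences: (δΔx)² = Σ (cᵢ δxᵢ)².
  (δx_1)² = 81.0;  (δx_2)² = 21.2
δΔx = √(102) = 10.1 cm
Δx = 41.4 cm.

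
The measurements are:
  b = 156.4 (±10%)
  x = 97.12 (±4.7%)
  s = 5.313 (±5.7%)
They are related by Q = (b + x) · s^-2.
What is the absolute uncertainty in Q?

1.18

Let u = b + x = 253.5. δu = √(δb² + δx²) = √(245 + 20.8) = 16.3, so δu/u = 0.0643.
Q is then a monomial in u, s:
δQ/Q = √((δu/u)² + (-2·δs/s)²) = √(0.00413 + 0.0130) = 0.131
Q = 8.981, so δQ = 0.131 × 8.981 = 1.18.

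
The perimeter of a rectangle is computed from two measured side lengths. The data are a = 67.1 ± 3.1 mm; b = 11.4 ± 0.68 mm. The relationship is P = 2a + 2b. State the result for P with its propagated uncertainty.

P is a linear combination, so absolute uncertainties add in quadrature:
  (2·δa)² = 38.4;  (2·δb)² = 1.85
δP = √(40.3) = 6.35 mm
P = 157 mm.

157 ± 6.35 mm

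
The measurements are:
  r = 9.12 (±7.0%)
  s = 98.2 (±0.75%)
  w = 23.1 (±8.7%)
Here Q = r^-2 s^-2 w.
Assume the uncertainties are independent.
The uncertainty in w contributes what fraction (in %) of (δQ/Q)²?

27.6%

(δQ/Q)² = (-2·δr/r)² + (-2·δs/s)² + (1·δw/w)²
  r term: (-2×0.0700)² = 0.0196
  s term: (-2×0.00750)² = 0.000225
  w term: (1×0.0870)² = 0.00757
Total = 0.0274. Share from w = 0.00757/0.0274 = 0.276.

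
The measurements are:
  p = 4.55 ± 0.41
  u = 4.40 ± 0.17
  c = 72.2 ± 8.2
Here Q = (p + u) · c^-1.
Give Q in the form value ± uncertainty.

0.124 ± 0.0154

Let w = p + u = 8.95. δw = √(δp² + δu²) = √(0.168 + 0.0289) = 0.444, so δw/w = 0.0496.
Q is then a monomial in w, c:
δQ/Q = √((δw/w)² + (-1·δc/c)²) = √(0.00246 + 0.0129) = 0.124
Q = 0.124, so δQ = 0.124 × 0.124 = 0.0154.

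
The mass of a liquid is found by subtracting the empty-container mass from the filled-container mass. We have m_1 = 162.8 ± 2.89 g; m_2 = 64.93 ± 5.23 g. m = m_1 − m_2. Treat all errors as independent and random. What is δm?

5.98 g

m is a linear combination, so absolute uncertainties add in quadrature:
  (δm_1)² = 8.35;  (δm_2)² = 27.4
δm = √(35.7) = 5.98 g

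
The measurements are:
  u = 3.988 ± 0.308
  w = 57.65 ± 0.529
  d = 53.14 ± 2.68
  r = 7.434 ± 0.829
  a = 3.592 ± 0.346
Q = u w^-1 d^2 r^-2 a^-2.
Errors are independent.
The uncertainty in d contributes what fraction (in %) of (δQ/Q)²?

9.87%

(δQ/Q)² = (1·δu/u)² + (-1·δw/w)² + (2·δd/d)² + (-2·δr/r)² + (-2·δa/a)²
  u term: (1×0.0772)² = 0.00596
  w term: (-1×0.00918)² = 8.42e-05
  d term: (2×0.0504)² = 0.0102
  r term: (-2×0.112)² = 0.0497
  a term: (-2×0.0963)² = 0.0371
Total = 0.103. Share from d = 0.0102/0.103 = 0.0987.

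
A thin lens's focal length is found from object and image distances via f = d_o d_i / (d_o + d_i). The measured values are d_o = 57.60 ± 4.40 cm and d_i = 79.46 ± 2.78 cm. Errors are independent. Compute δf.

1.56 cm

∂f/∂d_o = (d_i/(d_o+d_i))² = 0.336;  ∂f/∂d_i = (d_o/(d_o+d_i))² = 0.177
δf = √((∂f/∂d_o · δd_o)² + (∂f/∂d_i · δd_i)²) = √(2.19 + 0.241) = 1.56 cm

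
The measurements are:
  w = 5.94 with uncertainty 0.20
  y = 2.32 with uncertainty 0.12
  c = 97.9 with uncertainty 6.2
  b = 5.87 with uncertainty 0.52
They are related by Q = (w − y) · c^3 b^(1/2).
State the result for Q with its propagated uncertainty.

(8.23 ± 1.69) × 10^6

Let u = w − y = 3.62. δu = √(δw² + δy²) = √(0.0400 + 0.0144) = 0.233, so δu/u = 0.0644.
Q is then a monomial in u, c, b:
δQ/Q = √((δu/u)² + (3·δc/c)² + (½·δb/b)²) = √(0.00415 + 0.0361 + 0.00196) = 0.205
Q = 8.23e+06, so δQ = 0.205 × 8.23e+06 = 1.69e+06.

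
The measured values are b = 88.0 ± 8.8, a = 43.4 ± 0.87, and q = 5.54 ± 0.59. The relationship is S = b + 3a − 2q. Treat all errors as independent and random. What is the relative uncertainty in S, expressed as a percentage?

S is a linear combination, so absolute uncertainties add in quadrature:
  (δb)² = 77.4;  (3·δa)² = 6.81;  (2·δq)² = 1.39
δS = √(85.6) = 9.25
S = 207, so δS/S = 9.25/207 = 0.0447.

4.47%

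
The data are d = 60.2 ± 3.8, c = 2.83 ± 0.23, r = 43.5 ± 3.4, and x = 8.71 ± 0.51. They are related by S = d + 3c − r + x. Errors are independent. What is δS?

5.17

Absolute uncertainties add in quadrature for a linear combination:
  (δd)² = 14.4;  (3·δc)² = 0.476;  (δr)² = 11.6;  (δx)² = 0.260
δS = √(26.7) = 5.17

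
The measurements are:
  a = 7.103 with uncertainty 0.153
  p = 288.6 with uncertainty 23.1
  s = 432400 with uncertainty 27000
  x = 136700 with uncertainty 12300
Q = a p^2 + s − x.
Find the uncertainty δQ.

Let w = a·p^2 = 591600. δw/w = √((1·δa/a)² + (2·δp/p)²) = √(0.000464 + 0.0256) = 0.162, so δw = 95600.
Q = w + s − x: δQ = √(δw² + δs² + δx²) = √(9.13e+09 + 7.29e+08 + 1.51e+08) = 1e+05

1e+05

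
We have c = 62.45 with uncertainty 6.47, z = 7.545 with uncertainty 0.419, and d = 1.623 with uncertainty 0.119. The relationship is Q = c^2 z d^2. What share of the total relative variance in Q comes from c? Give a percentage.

63.6%

(δQ/Q)² = (2·δc/c)² + (1·δz/z)² + (2·δd/d)²
  c term: (2×0.104)² = 0.0429
  z term: (1×0.0555)² = 0.00308
  d term: (2×0.0733)² = 0.0215
Total = 0.0675. Share from c = 0.0429/0.0675 = 0.636.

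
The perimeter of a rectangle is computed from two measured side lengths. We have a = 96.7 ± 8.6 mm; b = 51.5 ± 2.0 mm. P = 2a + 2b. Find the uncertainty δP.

17.7 mm

P is a linear combination, so absolute uncertainties add in quadrature:
  (2·δa)² = 296;  (2·δb)² = 16.0
δP = √(312) = 17.7 mm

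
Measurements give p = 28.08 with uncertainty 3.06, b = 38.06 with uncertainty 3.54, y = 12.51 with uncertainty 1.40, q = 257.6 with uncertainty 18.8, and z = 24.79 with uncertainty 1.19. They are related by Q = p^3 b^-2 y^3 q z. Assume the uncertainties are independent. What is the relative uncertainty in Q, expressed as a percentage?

Relative error in a monomial: (δQ/Q)² = Σ (nᵢ · δxᵢ/xᵢ)².
  (3·δp/p)² = (3×0.109)² = 0.107;  (-2·δb/b)² = (-2×0.0930)² = 0.0346;  (3·δy/y)² = (3×0.112)² = 0.113;  (1·δq/q)² = (1×0.0730)² = 0.00533;  (1·δz/z)² = (1×0.0480)² = 0.00230
δQ/Q = √(0.262) = 0.512

51.2%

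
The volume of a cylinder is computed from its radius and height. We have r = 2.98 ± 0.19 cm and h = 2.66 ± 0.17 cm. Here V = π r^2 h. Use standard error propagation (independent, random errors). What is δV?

10.6 cm^3

Since V is a product/quotient, work with relative uncertainties:
  (2·δr/r)² = (2×0.0638)² = 0.0163;  (1·δh/h)² = (1×0.0639)² = 0.00408
δV/V = √(0.0203) = 0.143
V = 74.2 cm^3, so δV = 0.143 × 74.2 = 10.6 cm^3.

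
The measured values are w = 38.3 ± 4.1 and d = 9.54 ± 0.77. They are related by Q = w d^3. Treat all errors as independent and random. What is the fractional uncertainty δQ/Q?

0.265

Relative error in a monomial: (δQ/Q)² = Σ (nᵢ · δxᵢ/xᵢ)².
  (1·δw/w)² = (1×0.107)² = 0.0115;  (3·δd/d)² = (3×0.0807)² = 0.0586
δQ/Q = √(0.0701) = 0.265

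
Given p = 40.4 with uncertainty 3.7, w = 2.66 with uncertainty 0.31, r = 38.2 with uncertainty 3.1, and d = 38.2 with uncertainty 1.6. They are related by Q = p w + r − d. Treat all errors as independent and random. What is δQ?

16.3

Let h = p·w = 107. δh/h = √((1·δp/p)² + (1·δw/w)²) = √(0.00839 + 0.0136) = 0.148, so δh = 15.9.
Q = h + r − d: δQ = √(δh² + δr² + δd²) = √(254 + 9.61 + 2.56) = 16.3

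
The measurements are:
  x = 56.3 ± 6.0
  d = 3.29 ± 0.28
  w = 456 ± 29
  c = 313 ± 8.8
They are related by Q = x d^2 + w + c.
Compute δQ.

126

Let p = x·d^2 = 609. δp/p = √((1·δx/x)² + (2·δd/d)²) = √(0.0114 + 0.0290) = 0.201, so δp = 122.
Q = p + w + c: δQ = √(δp² + δw² + δc²) = √(15000 + 841 + 77.4) = 126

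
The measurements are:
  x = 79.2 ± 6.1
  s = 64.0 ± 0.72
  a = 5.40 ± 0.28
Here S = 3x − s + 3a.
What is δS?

18.3

Absolute uncertainties add in quadrature for a linear combination:
  (3·δx)² = 335;  (δs)² = 0.518;  (3·δa)² = 0.706
δS = √(336) = 18.3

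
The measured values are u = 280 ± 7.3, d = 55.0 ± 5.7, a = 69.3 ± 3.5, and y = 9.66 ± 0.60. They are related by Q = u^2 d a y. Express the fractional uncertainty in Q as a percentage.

Products/powers → add relative errors in quadrature, weighted by exponent:
  (2·δu/u)² = (2×0.0261)² = 0.00272;  (1·δd/d)² = (1×0.104)² = 0.0107;  (1·δa/a)² = (1×0.0505)² = 0.00255;  (1·δy/y)² = (1×0.0621)² = 0.00386
δQ/Q = √(0.0199) = 0.141

14.1%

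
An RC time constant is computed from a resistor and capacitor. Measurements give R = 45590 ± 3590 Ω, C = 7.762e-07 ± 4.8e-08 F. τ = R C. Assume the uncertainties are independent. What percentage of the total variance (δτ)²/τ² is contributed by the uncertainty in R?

(δτ/τ)² = (1·δR/R)² + (1·δC/C)²
  R term: (1×0.0787)² = 0.00620
  C term: (1×0.0618)² = 0.00382
Total = 0.0100. Share from R = 0.00620/0.0100 = 0.619.

61.9%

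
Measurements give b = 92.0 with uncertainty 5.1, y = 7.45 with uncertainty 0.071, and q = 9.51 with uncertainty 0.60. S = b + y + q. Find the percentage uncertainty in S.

S is a linear combination, so absolute uncertainties add in quadrature:
  (δb)² = 26.0;  (δy)² = 0.00504;  (δq)² = 0.360
δS = √(26.4) = 5.14
S = 109, so δS/S = 5.14/109 = 0.0471.

4.71%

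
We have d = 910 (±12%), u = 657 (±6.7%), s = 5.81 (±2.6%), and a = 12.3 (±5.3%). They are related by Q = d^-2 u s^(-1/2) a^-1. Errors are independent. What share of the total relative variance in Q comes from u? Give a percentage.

(δQ/Q)² = (-2·δd/d)² + (1·δu/u)² + (−½·δs/s)² + (-1·δa/a)²
  d term: (-2×0.120)² = 0.0576
  u term: (1×0.0670)² = 0.00449
  s term: (-0.5×0.0260)² = 0.000169
  a term: (-1×0.0530)² = 0.00281
Total = 0.0651. Share from u = 0.00449/0.0651 = 0.0690.

6.90%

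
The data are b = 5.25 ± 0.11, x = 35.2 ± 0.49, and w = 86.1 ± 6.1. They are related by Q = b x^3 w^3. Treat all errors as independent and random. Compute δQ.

3.18e+10

Relative error in a monomial: (δQ/Q)² = Σ (nᵢ · δxᵢ/xᵢ)².
  (1·δb/b)² = (1×0.0210)² = 0.000439;  (3·δx/x)² = (3×0.0139)² = 0.00174;  (3·δw/w)² = (3×0.0708)² = 0.0452
δQ/Q = √(0.0474) = 0.218
Q = 1.46e+11, so δQ = 0.218 × 1.46e+11 = 3.18e+10.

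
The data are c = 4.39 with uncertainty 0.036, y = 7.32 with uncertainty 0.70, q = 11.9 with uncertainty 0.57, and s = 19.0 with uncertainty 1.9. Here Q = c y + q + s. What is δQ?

3.67

Let p = c·y = 32.1. δp/p = √((1·δc/c)² + (1·δy/y)²) = √(6.72e-05 + 0.00914) = 0.0960, so δp = 3.08.
Q = p + q + s: δQ = √(δp² + δq² + δs²) = √(9.51 + 0.325 + 3.61) = 3.67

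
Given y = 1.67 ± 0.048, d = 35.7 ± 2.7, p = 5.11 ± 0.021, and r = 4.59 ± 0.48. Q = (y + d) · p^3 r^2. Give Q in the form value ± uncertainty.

Let u = y + d = 37.4. δu = √(δy² + δd²) = √(0.00230 + 7.29) = 2.70, so δu/u = 0.0723.
Q is then a monomial in u, p, r:
δQ/Q = √((δu/u)² + (3·δp/p)² + (2·δr/r)²) = √(0.00522 + 0.000152 + 0.0437) = 0.222
Q = 1.05e+05, so δQ = 0.222 × 1.05e+05 = 23300.

(1.05 ± 0.233) × 10^5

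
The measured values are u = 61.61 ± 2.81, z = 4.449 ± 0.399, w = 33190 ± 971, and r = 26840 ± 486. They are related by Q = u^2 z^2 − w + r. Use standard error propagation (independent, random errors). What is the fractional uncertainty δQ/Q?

0.220

Let p = u^2·z^2 = 75130. δp/p = √((2·δu/u)² + (2·δz/z)²) = √(0.00832 + 0.0322) = 0.201, so δp = 15100.
Q = p − w + r: δQ = √(δp² + δw² + δr²) = √(2.29e+08 + 9.43e+05 + 2.36e+05) = 15200
Q = 68780, so δQ/Q = 15200/68780 = 0.220.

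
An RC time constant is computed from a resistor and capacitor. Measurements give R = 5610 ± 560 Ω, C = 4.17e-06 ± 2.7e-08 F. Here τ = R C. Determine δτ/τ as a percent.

Since τ is a product/quotient, work with relative uncertainties:
  (1·δR/R)² = (1×0.0998)² = 0.00996;  (1·δC/C)² = (1×0.00647)² = 4.19e-05
δτ/τ = √(0.0100) = 0.100

10.0%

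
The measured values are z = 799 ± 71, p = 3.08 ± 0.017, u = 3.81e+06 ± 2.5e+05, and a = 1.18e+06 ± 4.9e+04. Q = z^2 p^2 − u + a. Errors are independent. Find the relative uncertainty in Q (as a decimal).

Let w = z^2·p^2 = 6.06e+06. δw/w = √((2·δz/z)² + (2·δp/p)²) = √(0.0316 + 0.000122) = 0.178, so δw = 1.08e+06.
Q = w − u + a: δQ = √(δw² + δu² + δa²) = √(1.16e+12 + 6.25e+10 + 2.4e+09) = 1.11e+06
Q = 3.43e+06, so δQ/Q = 1.11e+06/3.43e+06 = 0.323.

0.323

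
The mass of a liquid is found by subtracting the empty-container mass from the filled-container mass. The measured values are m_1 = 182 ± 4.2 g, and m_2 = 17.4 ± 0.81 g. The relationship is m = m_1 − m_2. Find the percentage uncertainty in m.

2.60%

m is a linear combination, so absolute uncertainties add in quadrature:
  (δm_1)² = 17.6;  (δm_2)² = 0.656
δm = √(18.3) = 4.28 g
m = 165 g, so δm/m = 4.28/165 = 0.0260.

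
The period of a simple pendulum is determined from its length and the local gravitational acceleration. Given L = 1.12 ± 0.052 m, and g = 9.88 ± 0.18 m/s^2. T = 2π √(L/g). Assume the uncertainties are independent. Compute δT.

Relative error in a monomial: (δT/T)² = Σ (nᵢ · δxᵢ/xᵢ)².
  (½·δL/L)² = (0.5×0.0464)² = 0.000539;  (−½·δg/g)² = (-0.5×0.0182)² = 8.3e-05
δT/T = √(0.000622) = 0.0249
T = 2.12 s, so δT = 0.0249 × 2.12 = 0.0528 s.

0.0528 s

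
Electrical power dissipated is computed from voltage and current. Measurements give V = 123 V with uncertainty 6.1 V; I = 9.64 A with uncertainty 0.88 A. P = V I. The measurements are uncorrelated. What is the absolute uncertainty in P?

Each factor contributes (exponent × relative error)² to (δP/P)²:
  (1·δV/V)² = (1×0.0496)² = 0.00246;  (1·δI/I)² = (1×0.0913)² = 0.00833
δP/P = √(0.0108) = 0.104
P = 1190 W, so δP = 0.104 × 1190 = 123 W.

123 W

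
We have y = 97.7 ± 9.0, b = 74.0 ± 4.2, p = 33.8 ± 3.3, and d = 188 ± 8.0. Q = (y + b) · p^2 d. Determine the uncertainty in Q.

Let u = y + b = 172. δu = √(δy² + δb²) = √(81.0 + 17.6) = 9.93, so δu/u = 0.0578.
Q is then a monomial in u, p, d:
δQ/Q = √((δu/u)² + (2·δp/p)² + (1·δd/d)²) = √(0.00335 + 0.0381 + 0.00181) = 0.208
Q = 3.69e+07, so δQ = 0.208 × 3.69e+07 = 7.67e+06.

7.67e+06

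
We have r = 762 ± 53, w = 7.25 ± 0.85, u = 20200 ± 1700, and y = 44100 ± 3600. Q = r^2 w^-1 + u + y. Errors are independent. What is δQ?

15100

Let p = r^2·w^-1 = 80100. δp/p = √((2·δr/r)² + (-1·δw/w)²) = √(0.0194 + 0.0137) = 0.182, so δp = 14600.
Q = p + u + y: δQ = √(δp² + δu² + δy²) = √(2.12e+08 + 2.89e+06 + 1.3e+07) = 15100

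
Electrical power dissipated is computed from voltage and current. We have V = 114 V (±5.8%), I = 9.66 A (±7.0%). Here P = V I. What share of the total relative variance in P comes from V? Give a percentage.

(δP/P)² = (1·δV/V)² + (1·δI/I)²
  V term: (1×0.0580)² = 0.00336
  I term: (1×0.0700)² = 0.00490
Total = 0.00826. Share from V = 0.00336/0.00826 = 0.407.

40.7%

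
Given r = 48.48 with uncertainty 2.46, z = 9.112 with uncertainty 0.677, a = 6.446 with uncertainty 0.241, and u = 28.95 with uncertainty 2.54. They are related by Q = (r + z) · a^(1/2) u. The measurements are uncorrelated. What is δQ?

Let w = r + z = 57.59. δw = √(δr² + δz²) = √(6.05 + 0.458) = 2.55, so δw/w = 0.0443.
Q is then a monomial in w, a, u:
δQ/Q = √((δw/w)² + (½·δa/a)² + (1·δu/u)²) = √(0.00196 + 0.000349 + 0.00770) = 0.100
Q = 4233, so δQ = 0.100 × 4233 = 424.

424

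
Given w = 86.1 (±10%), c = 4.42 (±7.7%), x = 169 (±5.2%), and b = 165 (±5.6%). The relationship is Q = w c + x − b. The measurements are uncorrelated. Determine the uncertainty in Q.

49.7

Let p = w·c = 381. δp/p = √((1·δw/w)² + (1·δc/c)²) = √(0.0100 + 0.00593) = 0.126, so δp = 48.0.
Q = p + x − b: δQ = √(δp² + δx² + δb²) = √(2310 + 77.2 + 85.4) = 49.7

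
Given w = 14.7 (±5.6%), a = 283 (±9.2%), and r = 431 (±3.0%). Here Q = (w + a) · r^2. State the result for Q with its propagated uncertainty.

(5.53 ± 0.587) × 10^7

Let u = w + a = 298. δu = √(δw² + δa²) = √(0.678 + 678) = 26.0, so δu/u = 0.0875.
Q is then a monomial in u, r:
δQ/Q = √((δu/u)² + (2·δr/r)²) = √(0.00766 + 0.00360) = 0.106
Q = 5.53e+07, so δQ = 0.106 × 5.53e+07 = 5.87e+06.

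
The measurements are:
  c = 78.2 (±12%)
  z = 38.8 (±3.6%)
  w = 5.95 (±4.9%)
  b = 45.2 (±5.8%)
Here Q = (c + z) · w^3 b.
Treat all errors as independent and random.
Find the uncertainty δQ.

1.98e+05

Let u = c + z = 117. δu = √(δc² + δz²) = √(88.1 + 1.95) = 9.49, so δu/u = 0.0811.
Q is then a monomial in u, w, b:
δQ/Q = √((δu/u)² + (3·δw/w)² + (1·δb/b)²) = √(0.00658 + 0.0216 + 0.00336) = 0.178
Q = 1.11e+06, so δQ = 0.178 × 1.11e+06 = 1.98e+05.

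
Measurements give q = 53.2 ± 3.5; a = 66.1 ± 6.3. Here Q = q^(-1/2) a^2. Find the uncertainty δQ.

For a monomial Q ∝ q^(-1/2), a^2, fractional errors add in quadrature:
  (−½·δq/q)² = (-0.5×0.0658)² = 0.00108;  (2·δa/a)² = (2×0.0953)² = 0.0363
δQ/Q = √(0.0374) = 0.193
Q = 599, so δQ = 0.193 × 599 = 116.

116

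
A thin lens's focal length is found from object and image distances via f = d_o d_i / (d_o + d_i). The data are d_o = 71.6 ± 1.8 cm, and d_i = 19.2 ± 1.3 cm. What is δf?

0.812 cm

∂f/∂d_o = (d_i/(d_o+d_i))² = 0.0447;  ∂f/∂d_i = (d_o/(d_o+d_i))² = 0.622
δf = √((∂f/∂d_o · δd_o)² + (∂f/∂d_i · δd_i)²) = √(0.00648 + 0.653) = 0.812 cm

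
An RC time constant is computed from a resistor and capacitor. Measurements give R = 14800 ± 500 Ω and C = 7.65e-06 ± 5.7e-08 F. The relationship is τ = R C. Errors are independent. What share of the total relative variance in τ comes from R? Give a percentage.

95.4%

(δτ/τ)² = (1·δR/R)² + (1·δC/C)²
  R term: (1×0.0338)² = 0.00114
  C term: (1×0.00745)² = 5.55e-05
Total = 0.00120. Share from R = 0.00114/0.00120 = 0.954.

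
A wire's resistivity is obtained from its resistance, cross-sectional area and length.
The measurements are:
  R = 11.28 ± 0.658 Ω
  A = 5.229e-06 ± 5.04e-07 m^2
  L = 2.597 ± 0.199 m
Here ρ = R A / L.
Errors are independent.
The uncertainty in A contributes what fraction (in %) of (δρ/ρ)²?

(δρ/ρ)² = (1·δR/R)² + (1·δA/A)² + (-1·δL/L)²
  R term: (1×0.0583)² = 0.00340
  A term: (1×0.0964)² = 0.00929
  L term: (-1×0.0766)² = 0.00587
Total = 0.0186. Share from A = 0.00929/0.0186 = 0.500.

50.0%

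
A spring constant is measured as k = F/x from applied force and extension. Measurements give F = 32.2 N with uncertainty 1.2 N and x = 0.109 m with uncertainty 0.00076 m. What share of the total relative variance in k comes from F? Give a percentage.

96.6%

(δk/k)² = (1·δF/F)² + (-1·δx/x)²
  F term: (1×0.0373)² = 0.00139
  x term: (-1×0.00697)² = 4.86e-05
Total = 0.00144. Share from F = 0.00139/0.00144 = 0.966.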